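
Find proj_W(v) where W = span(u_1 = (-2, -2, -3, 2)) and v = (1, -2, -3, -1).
proj_W(v) = (-6/7, -6/7, -9/7, 6/7)

Set up U = [u_1 | ... | u_1] ∈ R^(4×1). The projector onto W = col(U) is P = U (U^T U)^(-1) U^T.
Compute U^T U =
  [21],
and U^T v = (9).
Solve U^T U · c = U^T v for the coefficients: c = (3/7). The projection is proj_W(v) = U c.
Check: (v - proj_W(v)) · u_1 = 0  (should be 0).
Result: proj_W(v) = (-6/7, -6/7, -9/7, 6/7).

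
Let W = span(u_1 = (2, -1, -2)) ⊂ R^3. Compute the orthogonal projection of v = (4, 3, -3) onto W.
proj_W(v) = (22/9, -11/9, -22/9)

Set up U = [u_1 | ... | u_1] ∈ R^(3×1). The projector onto W = col(U) is P = U (U^T U)^(-1) U^T.
Compute U^T U =
  [9],
and U^T v = (11).
Solve U^T U · c = U^T v for the coefficients: c = (11/9). The projection is proj_W(v) = U c.
Check: (v - proj_W(v)) · u_1 = 0  (should be 0).
Result: proj_W(v) = (22/9, -11/9, -22/9).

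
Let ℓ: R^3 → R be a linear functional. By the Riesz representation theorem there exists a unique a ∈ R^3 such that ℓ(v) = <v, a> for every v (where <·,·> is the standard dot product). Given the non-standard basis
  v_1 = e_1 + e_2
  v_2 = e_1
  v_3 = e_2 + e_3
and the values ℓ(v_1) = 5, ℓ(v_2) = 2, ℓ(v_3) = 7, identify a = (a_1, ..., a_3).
a = (2, 3, 4)

Write a = (a_1, ..., a_3) in the standard basis. For each basis vector v_i, ℓ(v_i) = <v_i, a> is a linear equation in the a_j's. Collect the n equations into a matrix system V a = ℓ, where row i of V is v_i (expressed in the standard basis). Since V is invertible (lower-triangular with 1s on the diagonal, up to permutation), solve by back-substitution:
  V =
[[1, 1, 0],
 [1, 0, 0],
 [0, 1, 1]]
  V a = (5, 2, 7)
Solving gives a = (2, 3, 4).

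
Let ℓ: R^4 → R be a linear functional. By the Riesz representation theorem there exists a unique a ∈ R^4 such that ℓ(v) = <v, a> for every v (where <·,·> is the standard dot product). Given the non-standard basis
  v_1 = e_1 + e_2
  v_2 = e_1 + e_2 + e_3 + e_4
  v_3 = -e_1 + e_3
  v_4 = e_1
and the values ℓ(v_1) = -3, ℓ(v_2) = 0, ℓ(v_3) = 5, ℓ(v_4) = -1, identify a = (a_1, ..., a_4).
a = (-1, -2, 4, -1)

Write a = (a_1, ..., a_4) in the standard basis. For each basis vector v_i, ℓ(v_i) = <v_i, a> is a linear equation in the a_j's. Collect the n equations into a matrix system V a = ℓ, where row i of V is v_i (expressed in the standard basis). Since V is invertible (lower-triangular with 1s on the diagonal, up to permutation), solve by back-substitution:
  V =
[[1, 1, 0, 0],
 [1, 1, 1, 1],
 [-1, 0, 1, 0],
 [1, 0, 0, 0]]
  V a = (-3, 0, 5, -1)
Solving gives a = (-1, -2, 4, -1).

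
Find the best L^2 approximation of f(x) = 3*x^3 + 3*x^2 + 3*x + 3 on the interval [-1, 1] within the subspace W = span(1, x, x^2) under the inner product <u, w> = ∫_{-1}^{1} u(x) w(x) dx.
g(x) = 3*x^2 + 24*x/5 + 3

The best approximation g ∈ W is the orthogonal projection of f onto W. Writing g = a_0 + a_1 x + a_2 x^2, the coefficients solve the normal equations G · a = b where
  G_{ij} = <φ_i, φ_j> and b_i = <f, φ_i>, with φ_0 = 1, φ_1 = x, φ_2 = x^2.
G =
  [2, 0, 2/3]
  [0, 2/3, 0]
  [2/3, 0, 2/5],
b = (8, 16/5, 16/5).
Solving gives a_0 = 3, a_1 = 24/5, a_2 = 3, so
  g(x) = 3*x^2 + 24*x/5 + 3.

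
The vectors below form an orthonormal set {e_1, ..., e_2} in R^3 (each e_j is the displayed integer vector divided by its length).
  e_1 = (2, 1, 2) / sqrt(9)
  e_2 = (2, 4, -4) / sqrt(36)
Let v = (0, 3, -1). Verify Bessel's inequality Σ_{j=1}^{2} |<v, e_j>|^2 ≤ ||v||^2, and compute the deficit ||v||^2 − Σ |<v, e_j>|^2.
Σ |<v, e_j>|^2 = 65/9; ||v||^2 = 10; deficit = 25/9

Write each e_j = u_j / sqrt(<u_j, u_j>) where u_j is the displayed integer vector. Then <v, e_j> = <v, u_j> / sqrt(<u_j, u_j>), so |<v, e_j>|^2 = <v, u_j>^2 / <u_j, u_j>.
Coefficients: <v, e_1> = 1/sqrt(9), <v, e_2> = 16/sqrt(36).
Square and sum: Σ |<v, e_j>|^2 = 65/9.
Compute ||v||^2 = v·v = 10.
Deficit = 10 − 65/9 = 25/9 ≥ 0, confirming Bessel's inequality. (The deficit equals ||v − Σ <v,e_j> e_j||^2, the squared distance from v to span{e_j}.)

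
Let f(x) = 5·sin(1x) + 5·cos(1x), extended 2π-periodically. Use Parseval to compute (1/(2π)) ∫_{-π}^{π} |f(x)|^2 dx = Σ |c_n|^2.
Σ |c_n|^2 = 25

Expand |f|^2 and use orthogonality of {sin(nx), cos(mx)} on [-π, π]:
  ∫_{-π}^{π} sin(nx)^2 dx = π, ∫ cos(mx)^2 dx = π, and cross terms integrate to 0.
So ∫_{-π}^{π} f(x)^2 dx = 5^2 · π + 5^2 · π = (25 + 25)π.
Divide by 2π: (25 + 25)/2 = 25.
By Parseval, this equals Σ |c_n|^2.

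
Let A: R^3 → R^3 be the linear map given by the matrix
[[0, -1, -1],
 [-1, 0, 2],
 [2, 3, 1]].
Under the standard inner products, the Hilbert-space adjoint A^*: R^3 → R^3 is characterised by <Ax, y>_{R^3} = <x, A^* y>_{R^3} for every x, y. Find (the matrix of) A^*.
A^* = A^T =
[[0, -1, 2],
 [-1, 0, 3],
 [-1, 2, 1]]

For real matrices with standard dot products, the defining identity <Ax, y> = <x, A^* y> gives (Ax)^T y = x^T (A^*) y, i.e. x^T A^T y = x^T (A^*) y. Since this holds for all x, y, we must have A^* = A^T. Therefore
A^* =
[[0, -1, 2],
 [-1, 0, 3],
 [-1, 2, 1]].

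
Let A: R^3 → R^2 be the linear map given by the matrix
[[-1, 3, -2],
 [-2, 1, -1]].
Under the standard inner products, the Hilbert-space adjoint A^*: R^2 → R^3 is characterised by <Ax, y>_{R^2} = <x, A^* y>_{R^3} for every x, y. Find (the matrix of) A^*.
A^* = A^T =
[[-1, -2],
 [3, 1],
 [-2, -1]]

For real matrices with standard dot products, the defining identity <Ax, y> = <x, A^* y> gives (Ax)^T y = x^T (A^*) y, i.e. x^T A^T y = x^T (A^*) y. Since this holds for all x, y, we must have A^* = A^T. Therefore
A^* =
[[-1, -2],
 [3, 1],
 [-2, -1]].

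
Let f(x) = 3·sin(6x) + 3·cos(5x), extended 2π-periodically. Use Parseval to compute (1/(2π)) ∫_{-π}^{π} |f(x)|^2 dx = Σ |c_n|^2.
Σ |c_n|^2 = 9

Expand |f|^2 and use orthogonality of {sin(nx), cos(mx)} on [-π, π]:
  ∫_{-π}^{π} sin(nx)^2 dx = π, ∫ cos(mx)^2 dx = π, and cross terms integrate to 0.
So ∫_{-π}^{π} f(x)^2 dx = 3^2 · π + 3^2 · π = (9 + 9)π.
Divide by 2π: (9 + 9)/2 = 9.
By Parseval, this equals Σ |c_n|^2.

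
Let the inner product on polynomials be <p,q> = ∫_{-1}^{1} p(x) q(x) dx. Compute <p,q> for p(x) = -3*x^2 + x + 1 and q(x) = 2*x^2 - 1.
<p,q> = -16/15

Expand the product: p(x)·q(x) = -6*x^4 + 2*x^3 + 5*x^2 - x - 1.
∫_{-1}^{1} of each monomial x^k gives [2/(k+1) if k even, 0 if k odd]. Integrating term-by-term (or equivalently evaluating the antiderivative F(x) = -6*x^5/5 + x^4/2 + 5*x^3/3 - x^2/2 - x at the endpoints):
  F(1) − F(−1) = -8/15 − (8/15) = -16/15.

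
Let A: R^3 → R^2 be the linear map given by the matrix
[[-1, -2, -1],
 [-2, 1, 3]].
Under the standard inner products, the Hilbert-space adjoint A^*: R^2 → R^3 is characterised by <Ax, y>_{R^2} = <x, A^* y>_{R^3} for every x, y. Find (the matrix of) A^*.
A^* = A^T =
[[-1, -2],
 [-2, 1],
 [-1, 3]]

For real matrices with standard dot products, the defining identity <Ax, y> = <x, A^* y> gives (Ax)^T y = x^T (A^*) y, i.e. x^T A^T y = x^T (A^*) y. Since this holds for all x, y, we must have A^* = A^T. Therefore
A^* =
[[-1, -2],
 [-2, 1],
 [-1, 3]].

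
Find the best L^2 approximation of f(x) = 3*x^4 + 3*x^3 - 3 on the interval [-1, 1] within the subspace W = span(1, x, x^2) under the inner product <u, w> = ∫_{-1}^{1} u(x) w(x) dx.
g(x) = 18*x^2/7 + 9*x/5 - 114/35

The best approximation g ∈ W is the orthogonal projection of f onto W. Writing g = a_0 + a_1 x + a_2 x^2, the coefficients solve the normal equations G · a = b where
  G_{ij} = <φ_i, φ_j> and b_i = <f, φ_i>, with φ_0 = 1, φ_1 = x, φ_2 = x^2.
G =
  [2, 0, 2/3]
  [0, 2/3, 0]
  [2/3, 0, 2/5],
b = (-24/5, 6/5, -8/7).
Solving gives a_0 = -114/35, a_1 = 9/5, a_2 = 18/7, so
  g(x) = 18*x^2/7 + 9*x/5 - 114/35.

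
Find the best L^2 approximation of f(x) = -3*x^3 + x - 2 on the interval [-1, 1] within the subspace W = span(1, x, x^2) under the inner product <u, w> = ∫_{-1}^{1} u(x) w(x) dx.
g(x) = -4*x/5 - 2

The best approximation g ∈ W is the orthogonal projection of f onto W. Writing g = a_0 + a_1 x + a_2 x^2, the coefficients solve the normal equations G · a = b where
  G_{ij} = <φ_i, φ_j> and b_i = <f, φ_i>, with φ_0 = 1, φ_1 = x, φ_2 = x^2.
G =
  [2, 0, 2/3]
  [0, 2/3, 0]
  [2/3, 0, 2/5],
b = (-4, -8/15, -4/3).
Solving gives a_0 = -2, a_1 = -4/5, a_2 = 0, so
  g(x) = -4*x/5 - 2.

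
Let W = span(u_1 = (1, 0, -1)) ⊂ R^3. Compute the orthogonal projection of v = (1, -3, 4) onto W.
proj_W(v) = (-3/2, 0, 3/2)

Set up U = [u_1 | ... | u_1] ∈ R^(3×1). The projector onto W = col(U) is P = U (U^T U)^(-1) U^T.
Compute U^T U =
  [2],
and U^T v = (-3).
Solve U^T U · c = U^T v for the coefficients: c = (-3/2). The projection is proj_W(v) = U c.
Check: (v - proj_W(v)) · u_1 = 0  (should be 0).
Result: proj_W(v) = (-3/2, 0, 3/2).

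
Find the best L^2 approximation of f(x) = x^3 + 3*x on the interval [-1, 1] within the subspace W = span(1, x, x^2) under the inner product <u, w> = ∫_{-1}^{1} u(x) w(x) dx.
g(x) = 18*x/5

The best approximation g ∈ W is the orthogonal projection of f onto W. Writing g = a_0 + a_1 x + a_2 x^2, the coefficients solve the normal equations G · a = b where
  G_{ij} = <φ_i, φ_j> and b_i = <f, φ_i>, with φ_0 = 1, φ_1 = x, φ_2 = x^2.
G =
  [2, 0, 2/3]
  [0, 2/3, 0]
  [2/3, 0, 2/5],
b = (0, 12/5, 0).
Solving gives a_0 = 0, a_1 = 18/5, a_2 = 0, so
  g(x) = 18*x/5.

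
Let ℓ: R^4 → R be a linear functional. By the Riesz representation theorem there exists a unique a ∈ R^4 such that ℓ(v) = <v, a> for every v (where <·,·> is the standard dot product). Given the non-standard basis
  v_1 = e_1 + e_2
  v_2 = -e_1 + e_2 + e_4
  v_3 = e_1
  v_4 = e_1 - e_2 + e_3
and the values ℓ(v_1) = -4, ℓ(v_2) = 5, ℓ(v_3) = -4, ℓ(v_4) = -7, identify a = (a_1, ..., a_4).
a = (-4, 0, -3, 1)

Write a = (a_1, ..., a_4) in the standard basis. For each basis vector v_i, ℓ(v_i) = <v_i, a> is a linear equation in the a_j's. Collect the n equations into a matrix system V a = ℓ, where row i of V is v_i (expressed in the standard basis). Since V is invertible (lower-triangular with 1s on the diagonal, up to permutation), solve by back-substitution:
  V =
[[1, 1, 0, 0],
 [-1, 1, 0, 1],
 [1, 0, 0, 0],
 [1, -1, 1, 0]]
  V a = (-4, 5, -4, -7)
Solving gives a = (-4, 0, -3, 1).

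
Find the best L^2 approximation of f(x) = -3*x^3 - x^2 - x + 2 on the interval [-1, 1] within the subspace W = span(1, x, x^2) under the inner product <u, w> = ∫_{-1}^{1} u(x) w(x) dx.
g(x) = -x^2 - 14*x/5 + 2

The best approximation g ∈ W is the orthogonal projection of f onto W. Writing g = a_0 + a_1 x + a_2 x^2, the coefficients solve the normal equations G · a = b where
  G_{ij} = <φ_i, φ_j> and b_i = <f, φ_i>, with φ_0 = 1, φ_1 = x, φ_2 = x^2.
G =
  [2, 0, 2/3]
  [0, 2/3, 0]
  [2/3, 0, 2/5],
b = (10/3, -28/15, 14/15).
Solving gives a_0 = 2, a_1 = -14/5, a_2 = -1, so
  g(x) = -x^2 - 14*x/5 + 2.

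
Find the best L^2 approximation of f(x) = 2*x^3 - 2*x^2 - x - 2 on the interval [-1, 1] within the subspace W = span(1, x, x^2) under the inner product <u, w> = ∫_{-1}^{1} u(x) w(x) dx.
g(x) = -2*x^2 + x/5 - 2

The best approximation g ∈ W is the orthogonal projection of f onto W. Writing g = a_0 + a_1 x + a_2 x^2, the coefficients solve the normal equations G · a = b where
  G_{ij} = <φ_i, φ_j> and b_i = <f, φ_i>, with φ_0 = 1, φ_1 = x, φ_2 = x^2.
G =
  [2, 0, 2/3]
  [0, 2/3, 0]
  [2/3, 0, 2/5],
b = (-16/3, 2/15, -32/15).
Solving gives a_0 = -2, a_1 = 1/5, a_2 = -2, so
  g(x) = -2*x^2 + x/5 - 2.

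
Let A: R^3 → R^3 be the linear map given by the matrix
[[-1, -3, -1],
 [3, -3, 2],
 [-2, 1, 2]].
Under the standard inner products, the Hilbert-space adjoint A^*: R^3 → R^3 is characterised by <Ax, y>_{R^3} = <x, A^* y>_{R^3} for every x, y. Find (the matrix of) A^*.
A^* = A^T =
[[-1, 3, -2],
 [-3, -3, 1],
 [-1, 2, 2]]

For real matrices with standard dot products, the defining identity <Ax, y> = <x, A^* y> gives (Ax)^T y = x^T (A^*) y, i.e. x^T A^T y = x^T (A^*) y. Since this holds for all x, y, we must have A^* = A^T. Therefore
A^* =
[[-1, 3, -2],
 [-3, -3, 1],
 [-1, 2, 2]].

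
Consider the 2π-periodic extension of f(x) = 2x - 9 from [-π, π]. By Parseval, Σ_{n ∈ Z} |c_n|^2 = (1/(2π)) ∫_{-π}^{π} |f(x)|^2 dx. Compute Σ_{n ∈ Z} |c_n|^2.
Σ |c_n|^2 = 4π^2/3 + 81

Expand and integrate term by term over [-π, π]:
  ∫ (2x)^2 dx = 4·(2π^3/3); ∫ 2·2·(-9)·x dx = 0 (odd integrand); ∫ (-9)^2 dx = 81·2π.
So (1/(2π)) ∫_{-π}^{π} (2x - 9)^2 dx = 4π^2/3 + 81 = 4π^2/3 + 81.
Parseval ⇒ Σ |c_n|^2 = 4π^2/3 + 81.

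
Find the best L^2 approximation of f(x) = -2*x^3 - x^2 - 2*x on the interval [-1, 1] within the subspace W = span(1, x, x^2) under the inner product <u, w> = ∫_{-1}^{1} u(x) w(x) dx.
g(x) = -x^2 - 16*x/5

The best approximation g ∈ W is the orthogonal projection of f onto W. Writing g = a_0 + a_1 x + a_2 x^2, the coefficients solve the normal equations G · a = b where
  G_{ij} = <φ_i, φ_j> and b_i = <f, φ_i>, with φ_0 = 1, φ_1 = x, φ_2 = x^2.
G =
  [2, 0, 2/3]
  [0, 2/3, 0]
  [2/3, 0, 2/5],
b = (-2/3, -32/15, -2/5).
Solving gives a_0 = 0, a_1 = -16/5, a_2 = -1, so
  g(x) = -x^2 - 16*x/5.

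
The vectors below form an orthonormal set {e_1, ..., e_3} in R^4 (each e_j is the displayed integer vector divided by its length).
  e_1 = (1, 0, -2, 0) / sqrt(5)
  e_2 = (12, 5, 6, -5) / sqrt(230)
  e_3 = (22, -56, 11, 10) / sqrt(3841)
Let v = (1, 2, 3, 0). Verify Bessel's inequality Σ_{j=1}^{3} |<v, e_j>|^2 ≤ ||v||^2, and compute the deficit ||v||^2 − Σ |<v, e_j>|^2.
Σ |<v, e_j>|^2 = 2138/167; ||v||^2 = 14; deficit = 200/167

Write each e_j = u_j / sqrt(<u_j, u_j>) where u_j is the displayed integer vector. Then <v, e_j> = <v, u_j> / sqrt(<u_j, u_j>), so |<v, e_j>|^2 = <v, u_j>^2 / <u_j, u_j>.
Coefficients: <v, e_1> = -5/sqrt(5), <v, e_2> = 40/sqrt(230), <v, e_3> = -57/sqrt(3841).
Square and sum: Σ |<v, e_j>|^2 = 2138/167.
Compute ||v||^2 = v·v = 14.
Deficit = 14 − 2138/167 = 200/167 ≥ 0, confirming Bessel's inequality. (The deficit equals ||v − Σ <v,e_j> e_j||^2, the squared distance from v to span{e_j}.)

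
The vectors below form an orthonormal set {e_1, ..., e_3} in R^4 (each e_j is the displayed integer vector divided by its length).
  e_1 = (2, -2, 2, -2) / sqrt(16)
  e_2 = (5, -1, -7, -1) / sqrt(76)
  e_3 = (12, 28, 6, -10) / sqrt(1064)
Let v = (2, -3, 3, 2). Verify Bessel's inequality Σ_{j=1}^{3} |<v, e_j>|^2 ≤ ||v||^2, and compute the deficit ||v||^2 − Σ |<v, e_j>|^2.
Σ |<v, e_j>|^2 = 195/14; ||v||^2 = 26; deficit = 169/14

Write each e_j = u_j / sqrt(<u_j, u_j>) where u_j is the displayed integer vector. Then <v, e_j> = <v, u_j> / sqrt(<u_j, u_j>), so |<v, e_j>|^2 = <v, u_j>^2 / <u_j, u_j>.
Coefficients: <v, e_1> = 12/sqrt(16), <v, e_2> = -10/sqrt(76), <v, e_3> = -62/sqrt(1064).
Square and sum: Σ |<v, e_j>|^2 = 195/14.
Compute ||v||^2 = v·v = 26.
Deficit = 26 − 195/14 = 169/14 ≥ 0, confirming Bessel's inequality. (The deficit equals ||v − Σ <v,e_j> e_j||^2, the squared distance from v to span{e_j}.)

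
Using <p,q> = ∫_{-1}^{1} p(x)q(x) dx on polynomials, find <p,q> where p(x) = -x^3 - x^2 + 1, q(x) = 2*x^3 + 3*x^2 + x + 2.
<p,q> = 262/105

Expand the product: p(x)·q(x) = -2*x^6 - 5*x^5 - 4*x^4 - x^3 + x^2 + x + 2.
∫_{-1}^{1} of each monomial x^k gives [2/(k+1) if k even, 0 if k odd]. Integrating term-by-term (or equivalently evaluating the antiderivative F(x) = -2*x^7/7 - 5*x^6/6 - 4*x^5/5 - x^4/4 + x^3/3 + x^2/2 + 2*x at the endpoints):
  F(1) − F(−1) = 93/140 − (-769/420) = 262/105.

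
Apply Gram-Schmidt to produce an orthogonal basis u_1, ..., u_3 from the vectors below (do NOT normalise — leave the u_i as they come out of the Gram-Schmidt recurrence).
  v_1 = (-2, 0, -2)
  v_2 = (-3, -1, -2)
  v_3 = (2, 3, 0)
Orthogonal basis:
  u_1 = (-2, 0, -2)
  u_2 = (-1/2, -1, 1/2)
  u_3 = (-1/3, 1/3, 1/3)

Apply the Gram-Schmidt recurrence
  u_1 = v_1
  u_i = v_i − Σ_{j<i} ((v_i · u_j) / (u_j · u_j)) · u_j.

Step by step this gives:
  u_1 = (-2, 0, -2)
  u_2 = (-1/2, -1, 1/2)
  u_3 = (-1/3, 1/3, 1/3)

Orthogonality check:
  u_2 · u_1 = 0 (should be 0)
  u_3 · u_1 = 0 (should be 0)
  u_3 · u_2 = 0 (should be 0)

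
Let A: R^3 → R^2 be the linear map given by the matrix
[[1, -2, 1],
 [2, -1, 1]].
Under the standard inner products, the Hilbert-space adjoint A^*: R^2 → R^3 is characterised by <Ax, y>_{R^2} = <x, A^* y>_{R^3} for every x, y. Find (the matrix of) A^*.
A^* = A^T =
[[1, 2],
 [-2, -1],
 [1, 1]]

For real matrices with standard dot products, the defining identity <Ax, y> = <x, A^* y> gives (Ax)^T y = x^T (A^*) y, i.e. x^T A^T y = x^T (A^*) y. Since this holds for all x, y, we must have A^* = A^T. Therefore
A^* =
[[1, 2],
 [-2, -1],
 [1, 1]].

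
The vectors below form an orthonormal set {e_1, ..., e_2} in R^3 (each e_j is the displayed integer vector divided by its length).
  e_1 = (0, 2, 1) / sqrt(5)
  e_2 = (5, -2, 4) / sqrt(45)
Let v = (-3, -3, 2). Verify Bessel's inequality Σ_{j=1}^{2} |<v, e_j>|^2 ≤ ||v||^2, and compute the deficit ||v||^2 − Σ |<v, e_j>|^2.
Σ |<v, e_j>|^2 = 29/9; ||v||^2 = 22; deficit = 169/9

Write each e_j = u_j / sqrt(<u_j, u_j>) where u_j is the displayed integer vector. Then <v, e_j> = <v, u_j> / sqrt(<u_j, u_j>), so |<v, e_j>|^2 = <v, u_j>^2 / <u_j, u_j>.
Coefficients: <v, e_1> = -4/sqrt(5), <v, e_2> = -1/sqrt(45).
Square and sum: Σ |<v, e_j>|^2 = 29/9.
Compute ||v||^2 = v·v = 22.
Deficit = 22 − 29/9 = 169/9 ≥ 0, confirming Bessel's inequality. (The deficit equals ||v − Σ <v,e_j> e_j||^2, the squared distance from v to span{e_j}.)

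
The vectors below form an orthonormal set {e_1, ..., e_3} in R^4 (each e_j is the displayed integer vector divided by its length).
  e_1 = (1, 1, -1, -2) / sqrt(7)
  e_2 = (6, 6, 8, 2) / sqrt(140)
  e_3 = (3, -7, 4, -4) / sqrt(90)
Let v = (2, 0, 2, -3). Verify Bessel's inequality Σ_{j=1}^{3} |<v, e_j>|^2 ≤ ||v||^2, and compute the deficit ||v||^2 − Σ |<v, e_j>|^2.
Σ |<v, e_j>|^2 = 145/9; ||v||^2 = 17; deficit = 8/9

Write each e_j = u_j / sqrt(<u_j, u_j>) where u_j is the displayed integer vector. Then <v, e_j> = <v, u_j> / sqrt(<u_j, u_j>), so |<v, e_j>|^2 = <v, u_j>^2 / <u_j, u_j>.
Coefficients: <v, e_1> = 6/sqrt(7), <v, e_2> = 22/sqrt(140), <v, e_3> = 26/sqrt(90).
Square and sum: Σ |<v, e_j>|^2 = 145/9.
Compute ||v||^2 = v·v = 17.
Deficit = 17 − 145/9 = 8/9 ≥ 0, confirming Bessel's inequality. (The deficit equals ||v − Σ <v,e_j> e_j||^2, the squared distance from v to span{e_j}.)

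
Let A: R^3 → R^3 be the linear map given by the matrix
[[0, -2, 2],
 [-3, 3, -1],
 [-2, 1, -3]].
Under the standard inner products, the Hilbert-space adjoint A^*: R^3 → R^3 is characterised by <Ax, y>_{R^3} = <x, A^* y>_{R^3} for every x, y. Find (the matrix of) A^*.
A^* = A^T =
[[0, -3, -2],
 [-2, 3, 1],
 [2, -1, -3]]

For real matrices with standard dot products, the defining identity <Ax, y> = <x, A^* y> gives (Ax)^T y = x^T (A^*) y, i.e. x^T A^T y = x^T (A^*) y. Since this holds for all x, y, we must have A^* = A^T. Therefore
A^* =
[[0, -3, -2],
 [-2, 3, 1],
 [2, -1, -3]].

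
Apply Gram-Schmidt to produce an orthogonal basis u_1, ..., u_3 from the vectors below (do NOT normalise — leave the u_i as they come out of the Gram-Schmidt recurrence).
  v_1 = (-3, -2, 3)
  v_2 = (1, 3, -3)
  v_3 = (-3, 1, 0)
Orthogonal basis:
  u_1 = (-3, -2, 3)
  u_2 = (-16/11, 15/11, -6/11)
  u_3 = (-9/94, -9/47, -21/94)

Apply the Gram-Schmidt recurrence
  u_1 = v_1
  u_i = v_i − Σ_{j<i} ((v_i · u_j) / (u_j · u_j)) · u_j.

Step by step this gives:
  u_1 = (-3, -2, 3)
  u_2 = (-16/11, 15/11, -6/11)
  u_3 = (-9/94, -9/47, -21/94)

Orthogonality check:
  u_2 · u_1 = 0 (should be 0)
  u_3 · u_1 = 0 (should be 0)
  u_3 · u_2 = 0 (should be 0)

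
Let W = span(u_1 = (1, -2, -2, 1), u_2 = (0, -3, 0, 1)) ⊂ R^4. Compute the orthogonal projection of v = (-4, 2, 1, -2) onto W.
proj_W(v) = (-64/51, 116/51, 128/51, -20/17)

Set up U = [u_1 | ... | u_2] ∈ R^(4×2). The projector onto W = col(U) is P = U (U^T U)^(-1) U^T.
Compute U^T U =
  [10, 7]
  [7, 10],
and U^T v = (-12, -8).
Solve U^T U · c = U^T v for the coefficients: c = (-64/51, 4/51). The projection is proj_W(v) = U c.
Check: (v - proj_W(v)) · u_1 = 0  (should be 0).
Check: (v - proj_W(v)) · u_2 = 0  (should be 0).
Result: proj_W(v) = (-64/51, 116/51, 128/51, -20/17).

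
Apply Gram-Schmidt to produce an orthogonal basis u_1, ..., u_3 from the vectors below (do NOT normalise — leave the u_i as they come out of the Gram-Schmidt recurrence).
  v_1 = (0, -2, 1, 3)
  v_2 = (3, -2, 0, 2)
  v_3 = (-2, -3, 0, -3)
Orthogonal basis:
  u_1 = (0, -2, 1, 3)
  u_2 = (3, -4/7, -5/7, -1/7)
  u_3 = (-19/23, -84/23, -3/46, -111/46)

Apply the Gram-Schmidt recurrence
  u_1 = v_1
  u_i = v_i − Σ_{j<i} ((v_i · u_j) / (u_j · u_j)) · u_j.

Step by step this gives:
  u_1 = (0, -2, 1, 3)
  u_2 = (3, -4/7, -5/7, -1/7)
  u_3 = (-19/23, -84/23, -3/46, -111/46)

Orthogonality check:
  u_2 · u_1 = 0 (should be 0)
  u_3 · u_1 = 0 (should be 0)
  u_3 · u_2 = 0 (should be 0)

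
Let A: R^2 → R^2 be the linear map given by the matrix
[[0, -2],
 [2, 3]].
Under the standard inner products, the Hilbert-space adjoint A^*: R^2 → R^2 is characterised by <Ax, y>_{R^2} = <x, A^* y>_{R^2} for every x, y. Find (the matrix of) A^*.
A^* = A^T =
[[0, 2],
 [-2, 3]]

For real matrices with standard dot products, the defining identity <Ax, y> = <x, A^* y> gives (Ax)^T y = x^T (A^*) y, i.e. x^T A^T y = x^T (A^*) y. Since this holds for all x, y, we must have A^* = A^T. Therefore
A^* =
[[0, 2],
 [-2, 3]].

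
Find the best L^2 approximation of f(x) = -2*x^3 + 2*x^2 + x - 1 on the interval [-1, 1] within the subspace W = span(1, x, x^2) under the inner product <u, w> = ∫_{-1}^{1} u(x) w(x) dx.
g(x) = 2*x^2 - x/5 - 1

The best approximation g ∈ W is the orthogonal projection of f onto W. Writing g = a_0 + a_1 x + a_2 x^2, the coefficients solve the normal equations G · a = b where
  G_{ij} = <φ_i, φ_j> and b_i = <f, φ_i>, with φ_0 = 1, φ_1 = x, φ_2 = x^2.
G =
  [2, 0, 2/3]
  [0, 2/3, 0]
  [2/3, 0, 2/5],
b = (-2/3, -2/15, 2/15).
Solving gives a_0 = -1, a_1 = -1/5, a_2 = 2, so
  g(x) = 2*x^2 - x/5 - 1.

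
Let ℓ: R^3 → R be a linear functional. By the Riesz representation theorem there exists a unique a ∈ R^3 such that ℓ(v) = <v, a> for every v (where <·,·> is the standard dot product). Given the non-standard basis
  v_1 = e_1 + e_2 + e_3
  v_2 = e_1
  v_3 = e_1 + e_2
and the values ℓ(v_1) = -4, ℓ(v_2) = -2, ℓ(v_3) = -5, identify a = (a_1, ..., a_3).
a = (-2, -3, 1)

Write a = (a_1, ..., a_3) in the standard basis. For each basis vector v_i, ℓ(v_i) = <v_i, a> is a linear equation in the a_j's. Collect the n equations into a matrix system V a = ℓ, where row i of V is v_i (expressed in the standard basis). Since V is invertible (lower-triangular with 1s on the diagonal, up to permutation), solve by back-substitution:
  V =
[[1, 1, 1],
 [1, 0, 0],
 [1, 1, 0]]
  V a = (-4, -2, -5)
Solving gives a = (-2, -3, 1).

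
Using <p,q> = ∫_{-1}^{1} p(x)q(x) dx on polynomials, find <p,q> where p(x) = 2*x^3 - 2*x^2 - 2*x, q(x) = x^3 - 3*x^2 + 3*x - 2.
<p,q> = 68/21

Expand the product: p(x)·q(x) = 2*x^6 - 8*x^5 + 10*x^4 - 4*x^3 - 2*x^2 + 4*x.
∫_{-1}^{1} of each monomial x^k gives [2/(k+1) if k even, 0 if k odd]. Integrating term-by-term (or equivalently evaluating the antiderivative F(x) = 2*x^7/7 - 4*x^6/3 + 2*x^5 - x^4 - 2*x^3/3 + 2*x^2 at the endpoints):
  F(1) − F(−1) = 9/7 − (-41/21) = 68/21.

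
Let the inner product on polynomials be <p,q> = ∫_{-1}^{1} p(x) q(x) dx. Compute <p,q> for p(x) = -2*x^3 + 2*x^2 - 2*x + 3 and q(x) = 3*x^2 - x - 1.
<p,q> = 16/5

Expand the product: p(x)·q(x) = -6*x^5 + 8*x^4 - 6*x^3 + 9*x^2 - x - 3.
∫_{-1}^{1} of each monomial x^k gives [2/(k+1) if k even, 0 if k odd]. Integrating term-by-term (or equivalently evaluating the antiderivative F(x) = -x^6 + 8*x^5/5 - 3*x^4/2 + 3*x^3 - x^2/2 - 3*x at the endpoints):
  F(1) − F(−1) = -7/5 − (-23/5) = 16/5.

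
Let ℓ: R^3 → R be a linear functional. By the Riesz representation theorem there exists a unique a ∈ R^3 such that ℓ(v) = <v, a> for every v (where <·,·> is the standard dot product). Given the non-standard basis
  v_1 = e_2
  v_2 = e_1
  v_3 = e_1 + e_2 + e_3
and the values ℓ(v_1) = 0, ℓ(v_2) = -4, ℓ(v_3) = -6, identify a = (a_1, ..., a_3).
a = (-4, 0, -2)

Write a = (a_1, ..., a_3) in the standard basis. For each basis vector v_i, ℓ(v_i) = <v_i, a> is a linear equation in the a_j's. Collect the n equations into a matrix system V a = ℓ, where row i of V is v_i (expressed in the standard basis). Since V is invertible (lower-triangular with 1s on the diagonal, up to permutation), solve by back-substitution:
  V =
[[0, 1, 0],
 [1, 0, 0],
 [1, 1, 1]]
  V a = (0, -4, -6)
Solving gives a = (-4, 0, -2).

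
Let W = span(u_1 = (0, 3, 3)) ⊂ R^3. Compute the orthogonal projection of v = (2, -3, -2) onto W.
proj_W(v) = (0, -5/2, -5/2)

Set up U = [u_1 | ... | u_1] ∈ R^(3×1). The projector onto W = col(U) is P = U (U^T U)^(-1) U^T.
Compute U^T U =
  [18],
and U^T v = (-15).
Solve U^T U · c = U^T v for the coefficients: c = (-5/6). The projection is proj_W(v) = U c.
Check: (v - proj_W(v)) · u_1 = 0  (should be 0).
Result: proj_W(v) = (0, -5/2, -5/2).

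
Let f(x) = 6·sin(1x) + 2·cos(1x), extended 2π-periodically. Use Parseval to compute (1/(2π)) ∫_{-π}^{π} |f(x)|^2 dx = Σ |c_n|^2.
Σ |c_n|^2 = 20

Expand |f|^2 and use orthogonality of {sin(nx), cos(mx)} on [-π, π]:
  ∫_{-π}^{π} sin(nx)^2 dx = π, ∫ cos(mx)^2 dx = π, and cross terms integrate to 0.
So ∫_{-π}^{π} f(x)^2 dx = 6^2 · π + 2^2 · π = (36 + 4)π.
Divide by 2π: (36 + 4)/2 = 20.
By Parseval, this equals Σ |c_n|^2.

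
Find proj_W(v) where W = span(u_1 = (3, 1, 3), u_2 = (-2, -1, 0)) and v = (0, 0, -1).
proj_W(v) = (-3/46, 3/23, -45/46)

Set up U = [u_1 | ... | u_2] ∈ R^(3×2). The projector onto W = col(U) is P = U (U^T U)^(-1) U^T.
Compute U^T U =
  [19, -7]
  [-7, 5],
and U^T v = (-3, 0).
Solve U^T U · c = U^T v for the coefficients: c = (-15/46, -21/46). The projection is proj_W(v) = U c.
Check: (v - proj_W(v)) · u_1 = 0  (should be 0).
Check: (v - proj_W(v)) · u_2 = 0  (should be 0).
Result: proj_W(v) = (-3/46, 3/23, -45/46).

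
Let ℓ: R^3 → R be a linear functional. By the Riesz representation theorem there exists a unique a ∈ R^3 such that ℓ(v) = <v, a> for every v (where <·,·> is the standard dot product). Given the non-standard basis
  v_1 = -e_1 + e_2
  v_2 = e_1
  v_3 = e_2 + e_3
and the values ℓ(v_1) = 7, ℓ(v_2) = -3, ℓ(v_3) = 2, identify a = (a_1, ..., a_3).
a = (-3, 4, -2)

Write a = (a_1, ..., a_3) in the standard basis. For each basis vector v_i, ℓ(v_i) = <v_i, a> is a linear equation in the a_j's. Collect the n equations into a matrix system V a = ℓ, where row i of V is v_i (expressed in the standard basis). Since V is invertible (lower-triangular with 1s on the diagonal, up to permutation), solve by back-substitution:
  V =
[[-1, 1, 0],
 [1, 0, 0],
 [0, 1, 1]]
  V a = (7, -3, 2)
Solving gives a = (-3, 4, -2).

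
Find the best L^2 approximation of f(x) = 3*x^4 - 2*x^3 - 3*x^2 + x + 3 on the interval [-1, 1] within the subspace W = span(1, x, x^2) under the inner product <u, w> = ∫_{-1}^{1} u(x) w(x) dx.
g(x) = -3*x^2/7 - x/5 + 96/35

The best approximation g ∈ W is the orthogonal projection of f onto W. Writing g = a_0 + a_1 x + a_2 x^2, the coefficients solve the normal equations G · a = b where
  G_{ij} = <φ_i, φ_j> and b_i = <f, φ_i>, with φ_0 = 1, φ_1 = x, φ_2 = x^2.
G =
  [2, 0, 2/3]
  [0, 2/3, 0]
  [2/3, 0, 2/5],
b = (26/5, -2/15, 58/35).
Solving gives a_0 = 96/35, a_1 = -1/5, a_2 = -3/7, so
  g(x) = -3*x^2/7 - x/5 + 96/35.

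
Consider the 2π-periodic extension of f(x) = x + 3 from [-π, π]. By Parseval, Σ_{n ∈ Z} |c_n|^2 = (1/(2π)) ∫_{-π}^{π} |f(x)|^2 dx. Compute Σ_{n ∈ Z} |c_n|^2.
Σ |c_n|^2 = π^2/3 + 9

Expand and integrate term by term over [-π, π]:
  ∫ (x)^2 dx = 1·(2π^3/3); ∫ 2·1·(3)·x dx = 0 (odd integrand); ∫ 3^2 dx = 9·2π.
So (1/(2π)) ∫_{-π}^{π} (x + 3)^2 dx = 1π^2/3 + 9 = π^2/3 + 9.
Parseval ⇒ Σ |c_n|^2 = π^2/3 + 9.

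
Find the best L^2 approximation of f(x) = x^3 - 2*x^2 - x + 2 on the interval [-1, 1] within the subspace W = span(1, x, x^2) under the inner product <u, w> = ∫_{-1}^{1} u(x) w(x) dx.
g(x) = -2*x^2 - 2*x/5 + 2

The best approximation g ∈ W is the orthogonal projection of f onto W. Writing g = a_0 + a_1 x + a_2 x^2, the coefficients solve the normal equations G · a = b where
  G_{ij} = <φ_i, φ_j> and b_i = <f, φ_i>, with φ_0 = 1, φ_1 = x, φ_2 = x^2.
G =
  [2, 0, 2/3]
  [0, 2/3, 0]
  [2/3, 0, 2/5],
b = (8/3, -4/15, 8/15).
Solving gives a_0 = 2, a_1 = -2/5, a_2 = -2, so
  g(x) = -2*x^2 - 2*x/5 + 2.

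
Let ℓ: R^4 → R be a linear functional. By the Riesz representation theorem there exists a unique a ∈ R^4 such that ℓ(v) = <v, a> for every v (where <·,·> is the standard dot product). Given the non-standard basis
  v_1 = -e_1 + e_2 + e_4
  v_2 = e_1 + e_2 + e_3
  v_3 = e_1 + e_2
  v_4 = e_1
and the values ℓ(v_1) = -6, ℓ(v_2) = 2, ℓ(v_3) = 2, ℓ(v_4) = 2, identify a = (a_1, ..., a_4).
a = (2, 0, 0, -4)

Write a = (a_1, ..., a_4) in the standard basis. For each basis vector v_i, ℓ(v_i) = <v_i, a> is a linear equation in the a_j's. Collect the n equations into a matrix system V a = ℓ, where row i of V is v_i (expressed in the standard basis). Since V is invertible (lower-triangular with 1s on the diagonal, up to permutation), solve by back-substitution:
  V =
[[-1, 1, 0, 1],
 [1, 1, 1, 0],
 [1, 1, 0, 0],
 [1, 0, 0, 0]]
  V a = (-6, 2, 2, 2)
Solving gives a = (2, 0, 0, -4).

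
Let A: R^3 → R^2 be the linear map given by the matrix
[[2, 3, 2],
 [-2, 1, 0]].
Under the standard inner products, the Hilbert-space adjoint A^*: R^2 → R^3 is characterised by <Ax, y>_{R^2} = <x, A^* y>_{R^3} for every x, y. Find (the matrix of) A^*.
A^* = A^T =
[[2, -2],
 [3, 1],
 [2, 0]]

For real matrices with standard dot products, the defining identity <Ax, y> = <x, A^* y> gives (Ax)^T y = x^T (A^*) y, i.e. x^T A^T y = x^T (A^*) y. Since this holds for all x, y, we must have A^* = A^T. Therefore
A^* =
[[2, -2],
 [3, 1],
 [2, 0]].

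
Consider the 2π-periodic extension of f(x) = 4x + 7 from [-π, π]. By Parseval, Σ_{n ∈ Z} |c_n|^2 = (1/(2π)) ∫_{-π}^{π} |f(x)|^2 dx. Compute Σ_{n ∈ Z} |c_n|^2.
Σ |c_n|^2 = 16π^2/3 + 49

Expand and integrate term by term over [-π, π]:
  ∫ (4x)^2 dx = 16·(2π^3/3); ∫ 2·4·(7)·x dx = 0 (odd integrand); ∫ 7^2 dx = 49·2π.
So (1/(2π)) ∫_{-π}^{π} (4x + 7)^2 dx = 16π^2/3 + 49 = 16π^2/3 + 49.
Parseval ⇒ Σ |c_n|^2 = 16π^2/3 + 49.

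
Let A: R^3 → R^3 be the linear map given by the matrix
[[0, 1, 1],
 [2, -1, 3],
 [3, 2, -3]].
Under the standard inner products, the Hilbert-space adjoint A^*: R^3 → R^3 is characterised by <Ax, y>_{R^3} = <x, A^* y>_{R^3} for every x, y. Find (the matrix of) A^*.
A^* = A^T =
[[0, 2, 3],
 [1, -1, 2],
 [1, 3, -3]]

For real matrices with standard dot products, the defining identity <Ax, y> = <x, A^* y> gives (Ax)^T y = x^T (A^*) y, i.e. x^T A^T y = x^T (A^*) y. Since this holds for all x, y, we must have A^* = A^T. Therefore
A^* =
[[0, 2, 3],
 [1, -1, 2],
 [1, 3, -3]].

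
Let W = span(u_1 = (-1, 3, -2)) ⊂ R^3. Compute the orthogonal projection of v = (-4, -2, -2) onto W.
proj_W(v) = (-1/7, 3/7, -2/7)

Set up U = [u_1 | ... | u_1] ∈ R^(3×1). The projector onto W = col(U) is P = U (U^T U)^(-1) U^T.
Compute U^T U =
  [14],
and U^T v = (2).
Solve U^T U · c = U^T v for the coefficients: c = (1/7). The projection is proj_W(v) = U c.
Check: (v - proj_W(v)) · u_1 = 0  (should be 0).
Result: proj_W(v) = (-1/7, 3/7, -2/7).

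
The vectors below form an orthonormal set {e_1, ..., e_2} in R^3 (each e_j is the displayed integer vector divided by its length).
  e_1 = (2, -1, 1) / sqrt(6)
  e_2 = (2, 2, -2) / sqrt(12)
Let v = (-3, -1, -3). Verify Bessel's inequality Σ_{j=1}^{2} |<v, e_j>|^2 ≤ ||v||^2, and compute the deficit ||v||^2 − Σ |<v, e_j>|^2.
Σ |<v, e_j>|^2 = 11; ||v||^2 = 19; deficit = 8

Write each e_j = u_j / sqrt(<u_j, u_j>) where u_j is the displayed integer vector. Then <v, e_j> = <v, u_j> / sqrt(<u_j, u_j>), so |<v, e_j>|^2 = <v, u_j>^2 / <u_j, u_j>.
Coefficients: <v, e_1> = -8/sqrt(6), <v, e_2> = -2/sqrt(12).
Square and sum: Σ |<v, e_j>|^2 = 11.
Compute ||v||^2 = v·v = 19.
Deficit = 19 − 11 = 8 ≥ 0, confirming Bessel's inequality. (The deficit equals ||v − Σ <v,e_j> e_j||^2, the squared distance from v to span{e_j}.)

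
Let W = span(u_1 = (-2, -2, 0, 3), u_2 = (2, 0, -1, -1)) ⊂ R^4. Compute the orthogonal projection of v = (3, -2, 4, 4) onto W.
proj_W(v) = (-20/53, -92/53, -36/53, 102/53)

Set up U = [u_1 | ... | u_2] ∈ R^(4×2). The projector onto W = col(U) is P = U (U^T U)^(-1) U^T.
Compute U^T U =
  [17, -7]
  [-7, 6],
and U^T v = (10, -2).
Solve U^T U · c = U^T v for the coefficients: c = (46/53, 36/53). The projection is proj_W(v) = U c.
Check: (v - proj_W(v)) · u_1 = 0  (should be 0).
Check: (v - proj_W(v)) · u_2 = 0  (should be 0).
Result: proj_W(v) = (-20/53, -92/53, -36/53, 102/53).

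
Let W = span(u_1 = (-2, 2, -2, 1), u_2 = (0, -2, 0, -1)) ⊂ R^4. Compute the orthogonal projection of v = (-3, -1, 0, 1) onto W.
proj_W(v) = (-3/2, -2/5, -3/2, -1/5)

Set up U = [u_1 | ... | u_2] ∈ R^(4×2). The projector onto W = col(U) is P = U (U^T U)^(-1) U^T.
Compute U^T U =
  [13, -5]
  [-5, 5],
and U^T v = (5, 1).
Solve U^T U · c = U^T v for the coefficients: c = (3/4, 19/20). The projection is proj_W(v) = U c.
Check: (v - proj_W(v)) · u_1 = 0  (should be 0).
Check: (v - proj_W(v)) · u_2 = 0  (should be 0).
Result: proj_W(v) = (-3/2, -2/5, -3/2, -1/5).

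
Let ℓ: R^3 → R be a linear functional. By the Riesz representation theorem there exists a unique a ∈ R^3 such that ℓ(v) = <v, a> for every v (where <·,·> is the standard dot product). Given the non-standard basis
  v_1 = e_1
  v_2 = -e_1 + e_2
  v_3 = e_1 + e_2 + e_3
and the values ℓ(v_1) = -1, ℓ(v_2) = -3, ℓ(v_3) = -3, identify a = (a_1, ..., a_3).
a = (-1, -4, 2)

Write a = (a_1, ..., a_3) in the standard basis. For each basis vector v_i, ℓ(v_i) = <v_i, a> is a linear equation in the a_j's. Collect the n equations into a matrix system V a = ℓ, where row i of V is v_i (expressed in the standard basis). Since V is invertible (lower-triangular with 1s on the diagonal, up to permutation), solve by back-substitution:
  V =
[[1, 0, 0],
 [-1, 1, 0],
 [1, 1, 1]]
  V a = (-1, -3, -3)
Solving gives a = (-1, -4, 2).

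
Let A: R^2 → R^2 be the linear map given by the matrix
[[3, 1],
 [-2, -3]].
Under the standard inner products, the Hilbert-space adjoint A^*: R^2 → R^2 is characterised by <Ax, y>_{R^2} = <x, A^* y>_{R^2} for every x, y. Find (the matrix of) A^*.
A^* = A^T =
[[3, -2],
 [1, -3]]

For real matrices with standard dot products, the defining identity <Ax, y> = <x, A^* y> gives (Ax)^T y = x^T (A^*) y, i.e. x^T A^T y = x^T (A^*) y. Since this holds for all x, y, we must have A^* = A^T. Therefore
A^* =
[[3, -2],
 [1, -3]].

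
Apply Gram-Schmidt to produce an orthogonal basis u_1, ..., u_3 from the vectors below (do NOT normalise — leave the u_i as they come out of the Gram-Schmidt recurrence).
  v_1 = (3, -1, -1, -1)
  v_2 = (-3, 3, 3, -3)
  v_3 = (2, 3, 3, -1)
Orthogonal basis:
  u_1 = (3, -1, -1, -1)
  u_2 = (0, 2, 2, -4)
  u_3 = (7/4, 7/4, 7/4, 7/4)

Apply the Gram-Schmidt recurrence
  u_1 = v_1
  u_i = v_i − Σ_{j<i} ((v_i · u_j) / (u_j · u_j)) · u_j.

Step by step this gives:
  u_1 = (3, -1, -1, -1)
  u_2 = (0, 2, 2, -4)
  u_3 = (7/4, 7/4, 7/4, 7/4)

Orthogonality check:
  u_2 · u_1 = 0 (should be 0)
  u_3 · u_1 = 0 (should be 0)
  u_3 · u_2 = 0 (should be 0)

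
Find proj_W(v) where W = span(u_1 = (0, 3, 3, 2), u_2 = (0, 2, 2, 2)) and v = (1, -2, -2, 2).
proj_W(v) = (0, -2, -2, 2)

Set up U = [u_1 | ... | u_2] ∈ R^(4×2). The projector onto W = col(U) is P = U (U^T U)^(-1) U^T.
Compute U^T U =
  [22, 16]
  [16, 12],
and U^T v = (-8, -4).
Solve U^T U · c = U^T v for the coefficients: c = (-4, 5). The projection is proj_W(v) = U c.
Check: (v - proj_W(v)) · u_1 = 0  (should be 0).
Check: (v - proj_W(v)) · u_2 = 0  (should be 0).
Result: proj_W(v) = (0, -2, -2, 2).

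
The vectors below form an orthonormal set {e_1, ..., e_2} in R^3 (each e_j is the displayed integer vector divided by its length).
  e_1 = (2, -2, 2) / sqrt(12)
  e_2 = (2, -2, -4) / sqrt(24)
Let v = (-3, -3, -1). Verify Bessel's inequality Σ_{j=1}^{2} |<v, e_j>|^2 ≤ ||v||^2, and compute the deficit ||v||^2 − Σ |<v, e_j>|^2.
Σ |<v, e_j>|^2 = 1; ||v||^2 = 19; deficit = 18

Write each e_j = u_j / sqrt(<u_j, u_j>) where u_j is the displayed integer vector. Then <v, e_j> = <v, u_j> / sqrt(<u_j, u_j>), so |<v, e_j>|^2 = <v, u_j>^2 / <u_j, u_j>.
Coefficients: <v, e_1> = -2/sqrt(12), <v, e_2> = 4/sqrt(24).
Square and sum: Σ |<v, e_j>|^2 = 1.
Compute ||v||^2 = v·v = 19.
Deficit = 19 − 1 = 18 ≥ 0, confirming Bessel's inequality. (The deficit equals ||v − Σ <v,e_j> e_j||^2, the squared distance from v to span{e_j}.)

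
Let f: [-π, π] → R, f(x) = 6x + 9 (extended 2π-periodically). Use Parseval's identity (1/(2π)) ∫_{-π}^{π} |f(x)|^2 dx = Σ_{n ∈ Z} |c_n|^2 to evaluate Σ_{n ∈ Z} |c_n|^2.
Σ |c_n|^2 = 12π^2 + 81

Expand and integrate term by term over [-π, π]:
  ∫ (6x)^2 dx = 36·(2π^3/3); ∫ 2·6·(9)·x dx = 0 (odd integrand); ∫ 9^2 dx = 81·2π.
So (1/(2π)) ∫_{-π}^{π} (6x + 9)^2 dx = 36π^2/3 + 81 = 12π^2 + 81.
Parseval ⇒ Σ |c_n|^2 = 12π^2 + 81.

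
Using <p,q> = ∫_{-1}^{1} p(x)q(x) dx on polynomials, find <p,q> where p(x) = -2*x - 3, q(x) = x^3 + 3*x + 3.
<p,q> = -114/5

Expand the product: p(x)·q(x) = -2*x^4 - 3*x^3 - 6*x^2 - 15*x - 9.
∫_{-1}^{1} of each monomial x^k gives [2/(k+1) if k even, 0 if k odd]. Integrating term-by-term (or equivalently evaluating the antiderivative F(x) = -2*x^5/5 - 3*x^4/4 - 2*x^3 - 15*x^2/2 - 9*x at the endpoints):
  F(1) − F(−1) = -393/20 − (63/20) = -114/5.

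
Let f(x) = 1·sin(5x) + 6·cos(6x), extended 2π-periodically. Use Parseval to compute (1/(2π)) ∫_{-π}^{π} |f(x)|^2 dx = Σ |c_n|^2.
Σ |c_n|^2 = 37/2

Expand |f|^2 and use orthogonality of {sin(nx), cos(mx)} on [-π, π]:
  ∫_{-π}^{π} sin(nx)^2 dx = π, ∫ cos(mx)^2 dx = π, and cross terms integrate to 0.
So ∫_{-π}^{π} f(x)^2 dx = 1^2 · π + 6^2 · π = (1 + 36)π.
Divide by 2π: (1 + 36)/2 = 37/2.
By Parseval, this equals Σ |c_n|^2.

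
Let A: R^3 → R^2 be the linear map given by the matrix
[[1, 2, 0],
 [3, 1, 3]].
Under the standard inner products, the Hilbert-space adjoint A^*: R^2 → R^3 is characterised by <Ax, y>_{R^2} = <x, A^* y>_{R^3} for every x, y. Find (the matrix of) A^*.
A^* = A^T =
[[1, 3],
 [2, 1],
 [0, 3]]

For real matrices with standard dot products, the defining identity <Ax, y> = <x, A^* y> gives (Ax)^T y = x^T (A^*) y, i.e. x^T A^T y = x^T (A^*) y. Since this holds for all x, y, we must have A^* = A^T. Therefore
A^* =
[[1, 3],
 [2, 1],
 [0, 3]].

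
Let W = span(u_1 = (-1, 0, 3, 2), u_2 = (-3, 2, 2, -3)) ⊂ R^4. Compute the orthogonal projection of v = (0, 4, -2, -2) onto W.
proj_W(v) = (-44/71, 68/71, -106/71, -218/71)

Set up U = [u_1 | ... | u_2] ∈ R^(4×2). The projector onto W = col(U) is P = U (U^T U)^(-1) U^T.
Compute U^T U =
  [14, 3]
  [3, 26],
and U^T v = (-10, 10).
Solve U^T U · c = U^T v for the coefficients: c = (-58/71, 34/71). The projection is proj_W(v) = U c.
Check: (v - proj_W(v)) · u_1 = 0  (should be 0).
Check: (v - proj_W(v)) · u_2 = 0  (should be 0).
Result: proj_W(v) = (-44/71, 68/71, -106/71, -218/71).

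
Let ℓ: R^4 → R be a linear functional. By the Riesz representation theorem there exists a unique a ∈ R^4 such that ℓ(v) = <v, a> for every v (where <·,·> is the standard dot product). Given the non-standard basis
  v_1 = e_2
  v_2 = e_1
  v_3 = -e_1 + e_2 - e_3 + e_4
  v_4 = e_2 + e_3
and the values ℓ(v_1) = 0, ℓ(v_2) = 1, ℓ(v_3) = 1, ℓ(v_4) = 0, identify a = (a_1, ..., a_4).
a = (1, 0, 0, 2)

Write a = (a_1, ..., a_4) in the standard basis. For each basis vector v_i, ℓ(v_i) = <v_i, a> is a linear equation in the a_j's. Collect the n equations into a matrix system V a = ℓ, where row i of V is v_i (expressed in the standard basis). Since V is invertible (lower-triangular with 1s on the diagonal, up to permutation), solve by back-substitution:
  V =
[[0, 1, 0, 0],
 [1, 0, 0, 0],
 [-1, 1, -1, 1],
 [0, 1, 1, 0]]
  V a = (0, 1, 1, 0)
Solving gives a = (1, 0, 0, 2).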